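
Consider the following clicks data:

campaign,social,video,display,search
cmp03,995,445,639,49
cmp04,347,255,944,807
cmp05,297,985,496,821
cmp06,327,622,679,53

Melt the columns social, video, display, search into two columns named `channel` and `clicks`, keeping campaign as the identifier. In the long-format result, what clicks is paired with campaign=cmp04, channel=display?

944

Unpivoting turns each (campaign, wide-column) pair into one long row.
The wide cell at row cmp04, column display holds 944, so the long row (cmp04, display) has clicks=944.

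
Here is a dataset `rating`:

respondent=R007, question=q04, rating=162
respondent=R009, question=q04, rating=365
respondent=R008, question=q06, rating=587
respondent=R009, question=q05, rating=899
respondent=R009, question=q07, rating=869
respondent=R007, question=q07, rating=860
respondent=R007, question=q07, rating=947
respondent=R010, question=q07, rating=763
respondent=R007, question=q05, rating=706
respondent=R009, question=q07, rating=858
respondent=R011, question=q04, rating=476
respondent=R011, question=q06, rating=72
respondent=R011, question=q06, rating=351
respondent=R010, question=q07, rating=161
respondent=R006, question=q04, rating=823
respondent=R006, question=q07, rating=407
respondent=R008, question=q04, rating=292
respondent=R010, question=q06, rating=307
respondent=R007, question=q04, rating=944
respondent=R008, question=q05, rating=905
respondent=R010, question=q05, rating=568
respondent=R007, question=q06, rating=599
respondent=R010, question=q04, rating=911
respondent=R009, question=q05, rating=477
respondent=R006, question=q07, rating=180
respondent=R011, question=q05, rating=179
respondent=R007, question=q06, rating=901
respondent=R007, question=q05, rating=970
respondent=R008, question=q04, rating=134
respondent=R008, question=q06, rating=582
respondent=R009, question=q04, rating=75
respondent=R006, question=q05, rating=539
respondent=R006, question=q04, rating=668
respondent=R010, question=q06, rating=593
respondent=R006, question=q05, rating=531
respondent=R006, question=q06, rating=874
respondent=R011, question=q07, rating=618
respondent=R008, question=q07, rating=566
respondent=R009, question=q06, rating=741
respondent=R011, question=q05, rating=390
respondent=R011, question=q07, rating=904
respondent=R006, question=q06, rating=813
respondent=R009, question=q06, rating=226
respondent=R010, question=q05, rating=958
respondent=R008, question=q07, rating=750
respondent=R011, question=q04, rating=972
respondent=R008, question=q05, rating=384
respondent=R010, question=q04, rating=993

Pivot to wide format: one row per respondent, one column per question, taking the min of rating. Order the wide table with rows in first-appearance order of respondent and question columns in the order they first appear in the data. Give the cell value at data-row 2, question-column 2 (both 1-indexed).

With rows in first-appearance order of respondent, row 2 is respondent=R009. question columns in first-appearance order: q04, q06, q05, q07; column 2 is q06.
Long rows with respondent=R009, question=q06: min(741, 226) = 226.

226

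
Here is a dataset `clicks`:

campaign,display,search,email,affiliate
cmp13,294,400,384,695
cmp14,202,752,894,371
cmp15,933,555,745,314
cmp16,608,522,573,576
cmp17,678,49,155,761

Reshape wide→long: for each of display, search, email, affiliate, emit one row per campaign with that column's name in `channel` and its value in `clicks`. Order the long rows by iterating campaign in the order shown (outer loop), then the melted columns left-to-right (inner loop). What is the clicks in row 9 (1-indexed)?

933

20 rows total (5 × 4). Row 9: index ⌊(9-1)/4⌋ = 2 into campaign → cmp15; (9-1) mod 4 = 0 into the melted columns → display.
So row 9 is (cmp15, display, 933); clicks = 933.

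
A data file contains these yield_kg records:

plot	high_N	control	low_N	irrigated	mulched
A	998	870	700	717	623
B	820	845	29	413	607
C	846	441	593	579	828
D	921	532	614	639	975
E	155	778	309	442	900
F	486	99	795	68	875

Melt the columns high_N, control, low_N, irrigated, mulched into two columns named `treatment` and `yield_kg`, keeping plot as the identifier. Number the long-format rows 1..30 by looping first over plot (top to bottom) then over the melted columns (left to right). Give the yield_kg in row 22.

30 rows total (6 × 5). Row 22: index ⌊(22-1)/5⌋ = 4 into plot → E; (22-1) mod 5 = 1 into the melted columns → control.
So row 22 is (E, control, 778); yield_kg = 778.

778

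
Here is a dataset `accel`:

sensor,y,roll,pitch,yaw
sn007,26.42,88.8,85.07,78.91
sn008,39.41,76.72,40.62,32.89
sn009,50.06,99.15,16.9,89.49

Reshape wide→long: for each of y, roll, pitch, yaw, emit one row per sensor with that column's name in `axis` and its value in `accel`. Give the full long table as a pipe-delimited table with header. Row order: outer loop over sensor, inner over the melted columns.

Each (sensor, column) pair becomes one row: 3 × 4 = 12 rows.
For example, (sn007, y) → accel=26.42.

| sensor | axis | accel |
| sn007 | y | 26.42 |
| sn007 | roll | 88.8 |
| sn007 | pitch | 85.07 |
| sn007 | yaw | 78.91 |
| sn008 | y | 39.41 |
| sn008 | roll | 76.72 |
| sn008 | pitch | 40.62 |
| sn008 | yaw | 32.89 |
| sn009 | y | 50.06 |
| sn009 | roll | 99.15 |
| sn009 | pitch | 16.9 |
| sn009 | yaw | 89.49 |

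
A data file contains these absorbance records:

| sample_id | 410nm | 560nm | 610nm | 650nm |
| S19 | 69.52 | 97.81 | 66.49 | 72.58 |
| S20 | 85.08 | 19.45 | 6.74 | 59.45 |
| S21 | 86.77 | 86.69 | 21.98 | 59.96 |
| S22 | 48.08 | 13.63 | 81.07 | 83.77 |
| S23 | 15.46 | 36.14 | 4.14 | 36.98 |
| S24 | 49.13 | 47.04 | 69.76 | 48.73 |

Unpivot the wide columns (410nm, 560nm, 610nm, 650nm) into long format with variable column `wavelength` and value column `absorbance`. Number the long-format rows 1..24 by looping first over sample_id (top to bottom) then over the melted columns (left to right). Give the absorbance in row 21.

49.13

24 rows total (6 × 4). Row 21: index ⌊(21-1)/4⌋ = 5 into sample_id → S24; (21-1) mod 4 = 0 into the melted columns → 410nm.
So row 21 is (S24, 410nm, 49.13); absorbance = 49.13.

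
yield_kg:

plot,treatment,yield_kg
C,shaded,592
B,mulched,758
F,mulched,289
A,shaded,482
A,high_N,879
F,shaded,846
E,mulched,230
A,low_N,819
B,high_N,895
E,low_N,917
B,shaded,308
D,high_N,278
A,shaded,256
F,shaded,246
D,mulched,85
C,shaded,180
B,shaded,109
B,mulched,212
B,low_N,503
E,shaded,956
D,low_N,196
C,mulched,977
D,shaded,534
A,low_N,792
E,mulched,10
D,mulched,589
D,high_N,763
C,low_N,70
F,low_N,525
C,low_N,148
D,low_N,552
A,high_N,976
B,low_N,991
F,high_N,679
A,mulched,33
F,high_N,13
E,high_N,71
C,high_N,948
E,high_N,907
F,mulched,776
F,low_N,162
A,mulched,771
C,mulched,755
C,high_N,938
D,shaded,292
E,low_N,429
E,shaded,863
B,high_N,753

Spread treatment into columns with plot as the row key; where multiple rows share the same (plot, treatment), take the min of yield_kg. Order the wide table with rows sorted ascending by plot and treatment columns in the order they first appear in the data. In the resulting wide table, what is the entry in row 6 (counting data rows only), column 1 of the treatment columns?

246

With rows sorted ascending by plot, row 6 is plot=F. treatment columns in first-appearance order: shaded, mulched, high_N, low_N; column 1 is shaded.
Long rows with plot=F, treatment=shaded: min(846, 246) = 246.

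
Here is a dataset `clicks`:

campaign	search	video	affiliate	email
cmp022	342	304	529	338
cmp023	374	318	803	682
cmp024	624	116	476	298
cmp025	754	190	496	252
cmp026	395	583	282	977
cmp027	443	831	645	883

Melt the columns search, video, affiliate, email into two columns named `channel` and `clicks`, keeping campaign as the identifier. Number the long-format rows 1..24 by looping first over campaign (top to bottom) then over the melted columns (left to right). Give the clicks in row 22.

24 rows total (6 × 4). Row 22: index ⌊(22-1)/4⌋ = 5 into campaign → cmp027; (22-1) mod 4 = 1 into the melted columns → video.
So row 22 is (cmp027, video, 831); clicks = 831.

831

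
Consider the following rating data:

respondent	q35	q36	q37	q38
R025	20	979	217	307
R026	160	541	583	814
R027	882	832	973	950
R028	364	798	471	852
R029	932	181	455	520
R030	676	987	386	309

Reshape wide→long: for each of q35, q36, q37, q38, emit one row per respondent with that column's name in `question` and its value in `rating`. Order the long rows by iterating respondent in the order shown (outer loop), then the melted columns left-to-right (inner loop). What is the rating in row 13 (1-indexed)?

24 rows total (6 × 4). Row 13: index ⌊(13-1)/4⌋ = 3 into respondent → R028; (13-1) mod 4 = 0 into the melted columns → q35.
So row 13 is (R028, q35, 364); rating = 364.

364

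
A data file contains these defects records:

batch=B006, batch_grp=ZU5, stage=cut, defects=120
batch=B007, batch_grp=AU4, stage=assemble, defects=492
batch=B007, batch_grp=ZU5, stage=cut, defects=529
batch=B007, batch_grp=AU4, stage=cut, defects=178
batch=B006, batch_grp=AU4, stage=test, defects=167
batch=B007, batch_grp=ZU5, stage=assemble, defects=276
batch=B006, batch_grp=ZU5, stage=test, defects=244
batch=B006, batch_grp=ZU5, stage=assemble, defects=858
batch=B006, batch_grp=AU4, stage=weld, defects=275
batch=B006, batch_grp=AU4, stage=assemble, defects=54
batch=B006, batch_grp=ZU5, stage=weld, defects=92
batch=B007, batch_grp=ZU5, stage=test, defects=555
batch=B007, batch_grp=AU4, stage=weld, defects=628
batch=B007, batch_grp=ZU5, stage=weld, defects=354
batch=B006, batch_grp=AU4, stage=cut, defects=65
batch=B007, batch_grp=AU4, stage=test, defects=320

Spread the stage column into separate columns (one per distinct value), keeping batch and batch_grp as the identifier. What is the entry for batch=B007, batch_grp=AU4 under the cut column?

Wide layout: rows indexed by batch and batch_grp, columns are the 4 distinct stage values (cut, assemble, test, weld).
Cell (batch=B007, batch_grp=AU4, stage=cut) draws from the long row where batch=B007, batch_grp=AU4 and stage=cut, which has defects=178.

178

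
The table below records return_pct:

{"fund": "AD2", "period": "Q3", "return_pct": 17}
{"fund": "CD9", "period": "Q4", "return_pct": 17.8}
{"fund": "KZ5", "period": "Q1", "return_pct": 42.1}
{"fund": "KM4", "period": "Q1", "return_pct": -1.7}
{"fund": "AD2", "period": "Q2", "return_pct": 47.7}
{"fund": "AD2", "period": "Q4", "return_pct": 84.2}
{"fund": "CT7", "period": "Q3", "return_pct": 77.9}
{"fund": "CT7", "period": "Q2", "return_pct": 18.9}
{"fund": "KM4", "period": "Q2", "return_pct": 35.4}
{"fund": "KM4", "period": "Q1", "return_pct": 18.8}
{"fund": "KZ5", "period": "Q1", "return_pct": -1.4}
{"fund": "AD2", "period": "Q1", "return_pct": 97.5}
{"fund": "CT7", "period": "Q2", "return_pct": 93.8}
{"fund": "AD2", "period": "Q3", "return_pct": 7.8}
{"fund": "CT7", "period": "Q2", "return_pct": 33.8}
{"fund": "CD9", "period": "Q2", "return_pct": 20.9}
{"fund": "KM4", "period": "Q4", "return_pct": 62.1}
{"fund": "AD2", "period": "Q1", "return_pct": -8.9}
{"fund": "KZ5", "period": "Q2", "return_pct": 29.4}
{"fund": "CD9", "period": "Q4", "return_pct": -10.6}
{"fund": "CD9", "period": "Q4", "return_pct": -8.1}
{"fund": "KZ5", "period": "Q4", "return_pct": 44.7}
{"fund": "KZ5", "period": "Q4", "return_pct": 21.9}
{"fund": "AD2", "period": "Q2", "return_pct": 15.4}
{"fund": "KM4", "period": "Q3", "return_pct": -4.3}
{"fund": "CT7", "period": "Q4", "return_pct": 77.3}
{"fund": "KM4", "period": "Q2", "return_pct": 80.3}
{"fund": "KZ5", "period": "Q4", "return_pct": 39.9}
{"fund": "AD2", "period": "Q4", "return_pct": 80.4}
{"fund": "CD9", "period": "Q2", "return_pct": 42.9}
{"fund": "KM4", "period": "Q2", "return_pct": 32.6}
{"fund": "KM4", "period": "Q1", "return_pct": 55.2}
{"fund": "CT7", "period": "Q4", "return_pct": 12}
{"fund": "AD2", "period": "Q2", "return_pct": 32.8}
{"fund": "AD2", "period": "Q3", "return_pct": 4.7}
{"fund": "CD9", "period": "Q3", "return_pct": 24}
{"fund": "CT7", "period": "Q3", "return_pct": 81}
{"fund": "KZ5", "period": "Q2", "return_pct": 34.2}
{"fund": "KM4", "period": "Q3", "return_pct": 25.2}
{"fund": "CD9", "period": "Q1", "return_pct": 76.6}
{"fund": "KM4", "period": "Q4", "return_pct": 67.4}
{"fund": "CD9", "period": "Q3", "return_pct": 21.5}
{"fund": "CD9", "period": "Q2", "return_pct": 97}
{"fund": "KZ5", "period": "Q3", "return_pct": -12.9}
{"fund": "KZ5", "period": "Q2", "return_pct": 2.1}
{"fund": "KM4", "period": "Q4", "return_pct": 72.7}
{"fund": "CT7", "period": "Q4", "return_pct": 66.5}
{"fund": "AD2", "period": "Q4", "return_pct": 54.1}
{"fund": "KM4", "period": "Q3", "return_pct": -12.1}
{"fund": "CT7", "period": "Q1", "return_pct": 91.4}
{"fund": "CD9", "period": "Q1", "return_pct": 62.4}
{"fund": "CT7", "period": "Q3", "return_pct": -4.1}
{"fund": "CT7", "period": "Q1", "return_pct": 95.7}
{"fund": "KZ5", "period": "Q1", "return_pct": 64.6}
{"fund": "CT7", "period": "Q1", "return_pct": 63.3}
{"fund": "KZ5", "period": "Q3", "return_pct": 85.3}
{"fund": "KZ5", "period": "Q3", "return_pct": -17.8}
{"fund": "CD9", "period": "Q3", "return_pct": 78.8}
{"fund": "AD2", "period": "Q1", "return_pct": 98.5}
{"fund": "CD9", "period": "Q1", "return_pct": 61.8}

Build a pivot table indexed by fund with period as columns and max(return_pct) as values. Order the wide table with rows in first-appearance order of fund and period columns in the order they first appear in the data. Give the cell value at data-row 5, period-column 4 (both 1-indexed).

93.8

With rows in first-appearance order of fund, row 5 is fund=CT7. period columns in first-appearance order: Q3, Q4, Q1, Q2; column 4 is Q2.
Long rows with fund=CT7, period=Q2: max(18.9, 93.8, 33.8) = 93.8.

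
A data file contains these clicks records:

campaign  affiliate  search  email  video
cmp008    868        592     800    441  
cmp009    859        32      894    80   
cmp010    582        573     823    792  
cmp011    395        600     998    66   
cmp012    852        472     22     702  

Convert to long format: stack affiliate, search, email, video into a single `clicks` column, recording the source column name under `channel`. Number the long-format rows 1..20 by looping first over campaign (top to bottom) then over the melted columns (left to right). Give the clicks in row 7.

894

20 rows total (5 × 4). Row 7: index ⌊(7-1)/4⌋ = 1 into campaign → cmp009; (7-1) mod 4 = 2 into the melted columns → email.
So row 7 is (cmp009, email, 894); clicks = 894.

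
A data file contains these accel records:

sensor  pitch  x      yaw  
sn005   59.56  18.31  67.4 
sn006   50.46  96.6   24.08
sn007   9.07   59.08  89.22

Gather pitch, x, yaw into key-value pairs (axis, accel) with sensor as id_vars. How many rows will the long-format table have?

9

3 sensor values × 3 melted columns = 9 rows.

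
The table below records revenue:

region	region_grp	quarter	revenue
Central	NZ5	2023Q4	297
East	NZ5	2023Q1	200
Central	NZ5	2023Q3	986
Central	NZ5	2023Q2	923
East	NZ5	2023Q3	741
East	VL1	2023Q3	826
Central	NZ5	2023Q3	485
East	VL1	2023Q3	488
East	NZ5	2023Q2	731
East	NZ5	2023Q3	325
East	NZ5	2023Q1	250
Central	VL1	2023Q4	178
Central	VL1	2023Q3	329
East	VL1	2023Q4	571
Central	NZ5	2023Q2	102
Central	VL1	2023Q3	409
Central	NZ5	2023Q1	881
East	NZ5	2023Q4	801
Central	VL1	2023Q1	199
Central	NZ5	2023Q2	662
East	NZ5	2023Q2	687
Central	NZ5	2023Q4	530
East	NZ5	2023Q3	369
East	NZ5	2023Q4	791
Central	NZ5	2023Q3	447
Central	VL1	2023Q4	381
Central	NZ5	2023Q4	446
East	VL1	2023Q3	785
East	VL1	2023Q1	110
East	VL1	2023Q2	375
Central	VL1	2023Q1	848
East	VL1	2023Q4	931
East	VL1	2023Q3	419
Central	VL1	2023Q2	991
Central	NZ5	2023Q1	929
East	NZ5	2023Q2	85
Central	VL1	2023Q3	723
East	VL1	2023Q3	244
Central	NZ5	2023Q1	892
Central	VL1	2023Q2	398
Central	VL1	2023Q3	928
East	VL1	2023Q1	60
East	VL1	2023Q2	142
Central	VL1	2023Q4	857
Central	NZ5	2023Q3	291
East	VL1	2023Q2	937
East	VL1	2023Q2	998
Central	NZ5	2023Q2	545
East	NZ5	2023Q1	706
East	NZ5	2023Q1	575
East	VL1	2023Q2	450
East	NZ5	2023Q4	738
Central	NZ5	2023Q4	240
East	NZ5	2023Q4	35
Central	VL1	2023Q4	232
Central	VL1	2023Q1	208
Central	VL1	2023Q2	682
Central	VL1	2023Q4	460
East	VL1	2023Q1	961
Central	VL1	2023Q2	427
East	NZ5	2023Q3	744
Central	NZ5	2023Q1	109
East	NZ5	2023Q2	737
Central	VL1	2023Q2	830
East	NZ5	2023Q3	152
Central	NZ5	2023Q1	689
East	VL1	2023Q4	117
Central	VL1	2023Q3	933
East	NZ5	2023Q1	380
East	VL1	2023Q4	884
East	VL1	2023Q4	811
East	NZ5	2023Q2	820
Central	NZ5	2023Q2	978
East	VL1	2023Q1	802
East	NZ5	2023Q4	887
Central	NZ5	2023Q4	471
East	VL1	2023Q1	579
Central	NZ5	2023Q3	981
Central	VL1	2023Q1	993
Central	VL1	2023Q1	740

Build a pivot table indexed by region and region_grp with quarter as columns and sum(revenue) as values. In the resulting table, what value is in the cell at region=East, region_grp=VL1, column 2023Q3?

2762

Rows with region=East, region_grp=VL1 and quarter=2023Q3: revenue values are 826, 488, 785, 419, 244.
826 + 488 + 785 + 419 + 244 = 2762.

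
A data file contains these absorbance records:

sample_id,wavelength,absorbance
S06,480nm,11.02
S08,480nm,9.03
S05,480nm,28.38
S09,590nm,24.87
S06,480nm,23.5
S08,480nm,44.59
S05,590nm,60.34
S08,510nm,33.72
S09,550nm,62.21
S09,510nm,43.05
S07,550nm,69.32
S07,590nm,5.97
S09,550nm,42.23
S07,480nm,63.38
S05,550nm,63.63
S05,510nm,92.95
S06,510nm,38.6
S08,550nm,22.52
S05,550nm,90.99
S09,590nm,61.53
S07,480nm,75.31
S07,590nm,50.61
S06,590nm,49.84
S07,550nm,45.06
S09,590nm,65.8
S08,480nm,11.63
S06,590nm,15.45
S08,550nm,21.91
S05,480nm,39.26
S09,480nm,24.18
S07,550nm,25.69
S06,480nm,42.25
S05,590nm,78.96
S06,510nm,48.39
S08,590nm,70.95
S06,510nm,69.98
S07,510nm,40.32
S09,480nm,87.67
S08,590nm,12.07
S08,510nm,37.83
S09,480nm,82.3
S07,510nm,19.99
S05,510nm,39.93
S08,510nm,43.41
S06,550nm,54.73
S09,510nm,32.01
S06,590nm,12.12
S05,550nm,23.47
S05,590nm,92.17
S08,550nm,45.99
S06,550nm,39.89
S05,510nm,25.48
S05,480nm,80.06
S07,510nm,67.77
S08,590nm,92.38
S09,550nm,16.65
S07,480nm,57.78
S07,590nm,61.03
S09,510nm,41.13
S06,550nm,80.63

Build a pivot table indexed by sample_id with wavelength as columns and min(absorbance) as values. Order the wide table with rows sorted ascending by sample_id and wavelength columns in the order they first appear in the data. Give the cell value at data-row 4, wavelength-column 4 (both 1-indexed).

With rows sorted ascending by sample_id, row 4 is sample_id=S08. wavelength columns in first-appearance order: 480nm, 590nm, 510nm, 550nm; column 4 is 550nm.
Long rows with sample_id=S08, wavelength=550nm: min(22.52, 21.91, 45.99) = 21.91.

21.91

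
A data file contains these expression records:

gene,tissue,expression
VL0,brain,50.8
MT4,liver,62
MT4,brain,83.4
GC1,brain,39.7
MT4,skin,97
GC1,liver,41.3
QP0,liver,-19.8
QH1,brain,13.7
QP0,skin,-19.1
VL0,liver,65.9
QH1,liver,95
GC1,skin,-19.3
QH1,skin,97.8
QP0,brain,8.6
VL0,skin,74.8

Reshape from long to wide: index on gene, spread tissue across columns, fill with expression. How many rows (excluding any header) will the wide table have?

5 distinct gene values → 5 rows.

5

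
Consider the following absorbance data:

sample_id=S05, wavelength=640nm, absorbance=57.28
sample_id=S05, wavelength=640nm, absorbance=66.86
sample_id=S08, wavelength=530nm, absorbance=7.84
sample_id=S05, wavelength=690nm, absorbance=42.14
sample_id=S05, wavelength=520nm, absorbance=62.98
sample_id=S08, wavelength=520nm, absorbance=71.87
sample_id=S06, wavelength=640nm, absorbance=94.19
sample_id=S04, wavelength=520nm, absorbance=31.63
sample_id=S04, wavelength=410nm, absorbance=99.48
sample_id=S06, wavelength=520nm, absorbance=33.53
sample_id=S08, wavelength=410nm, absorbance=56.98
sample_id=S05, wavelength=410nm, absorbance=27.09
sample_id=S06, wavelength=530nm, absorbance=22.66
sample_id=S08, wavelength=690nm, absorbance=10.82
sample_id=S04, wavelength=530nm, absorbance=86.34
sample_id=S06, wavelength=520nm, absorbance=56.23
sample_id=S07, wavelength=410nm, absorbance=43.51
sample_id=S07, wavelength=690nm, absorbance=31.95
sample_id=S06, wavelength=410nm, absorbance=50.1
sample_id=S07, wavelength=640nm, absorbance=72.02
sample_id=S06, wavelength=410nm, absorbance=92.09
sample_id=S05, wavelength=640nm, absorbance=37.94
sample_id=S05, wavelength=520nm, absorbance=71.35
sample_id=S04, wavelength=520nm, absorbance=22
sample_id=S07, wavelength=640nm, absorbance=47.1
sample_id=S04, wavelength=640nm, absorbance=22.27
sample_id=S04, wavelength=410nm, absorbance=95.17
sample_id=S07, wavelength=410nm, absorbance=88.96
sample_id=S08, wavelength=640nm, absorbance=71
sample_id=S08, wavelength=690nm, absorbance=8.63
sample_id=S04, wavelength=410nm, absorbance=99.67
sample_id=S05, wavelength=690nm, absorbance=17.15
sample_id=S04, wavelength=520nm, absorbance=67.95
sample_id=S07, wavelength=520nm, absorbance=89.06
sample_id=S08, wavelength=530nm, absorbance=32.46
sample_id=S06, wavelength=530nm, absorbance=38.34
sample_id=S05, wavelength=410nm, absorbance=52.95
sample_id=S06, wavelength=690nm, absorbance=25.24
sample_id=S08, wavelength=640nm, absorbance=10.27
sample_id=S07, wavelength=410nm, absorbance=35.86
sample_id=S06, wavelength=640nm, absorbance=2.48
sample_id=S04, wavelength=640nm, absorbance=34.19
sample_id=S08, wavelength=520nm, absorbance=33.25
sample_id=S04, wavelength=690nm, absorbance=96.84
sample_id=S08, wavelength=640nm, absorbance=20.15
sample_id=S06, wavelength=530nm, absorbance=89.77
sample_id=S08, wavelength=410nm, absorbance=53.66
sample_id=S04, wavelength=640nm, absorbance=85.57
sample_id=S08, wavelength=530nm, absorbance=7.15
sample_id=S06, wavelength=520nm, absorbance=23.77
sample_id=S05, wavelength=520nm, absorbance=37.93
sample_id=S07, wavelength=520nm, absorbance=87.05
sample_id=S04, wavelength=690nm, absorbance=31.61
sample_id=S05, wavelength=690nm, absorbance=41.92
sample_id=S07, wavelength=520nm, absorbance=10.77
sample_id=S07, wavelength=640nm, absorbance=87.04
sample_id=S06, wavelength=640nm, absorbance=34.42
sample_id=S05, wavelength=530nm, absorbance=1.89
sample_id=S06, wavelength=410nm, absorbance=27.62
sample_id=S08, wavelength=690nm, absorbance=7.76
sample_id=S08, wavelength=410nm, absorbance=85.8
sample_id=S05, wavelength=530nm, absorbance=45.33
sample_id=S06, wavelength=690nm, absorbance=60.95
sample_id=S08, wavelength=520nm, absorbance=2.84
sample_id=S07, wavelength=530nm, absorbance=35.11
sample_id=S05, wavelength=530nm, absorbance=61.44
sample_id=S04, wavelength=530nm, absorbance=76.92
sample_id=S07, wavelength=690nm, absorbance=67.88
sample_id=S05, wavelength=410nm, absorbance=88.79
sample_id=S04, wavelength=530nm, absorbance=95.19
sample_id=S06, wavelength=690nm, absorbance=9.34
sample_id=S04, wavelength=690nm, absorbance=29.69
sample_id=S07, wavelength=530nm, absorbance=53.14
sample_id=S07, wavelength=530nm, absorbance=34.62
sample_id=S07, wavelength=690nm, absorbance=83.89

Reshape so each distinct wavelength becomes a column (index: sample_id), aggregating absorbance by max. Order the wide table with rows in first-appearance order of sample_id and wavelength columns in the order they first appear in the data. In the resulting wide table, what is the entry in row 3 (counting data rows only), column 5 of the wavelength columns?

92.09

With rows in first-appearance order of sample_id, row 3 is sample_id=S06. wavelength columns in first-appearance order: 640nm, 530nm, 690nm, 520nm, 410nm; column 5 is 410nm.
Long rows with sample_id=S06, wavelength=410nm: max(50.1, 92.09, 27.62) = 92.09.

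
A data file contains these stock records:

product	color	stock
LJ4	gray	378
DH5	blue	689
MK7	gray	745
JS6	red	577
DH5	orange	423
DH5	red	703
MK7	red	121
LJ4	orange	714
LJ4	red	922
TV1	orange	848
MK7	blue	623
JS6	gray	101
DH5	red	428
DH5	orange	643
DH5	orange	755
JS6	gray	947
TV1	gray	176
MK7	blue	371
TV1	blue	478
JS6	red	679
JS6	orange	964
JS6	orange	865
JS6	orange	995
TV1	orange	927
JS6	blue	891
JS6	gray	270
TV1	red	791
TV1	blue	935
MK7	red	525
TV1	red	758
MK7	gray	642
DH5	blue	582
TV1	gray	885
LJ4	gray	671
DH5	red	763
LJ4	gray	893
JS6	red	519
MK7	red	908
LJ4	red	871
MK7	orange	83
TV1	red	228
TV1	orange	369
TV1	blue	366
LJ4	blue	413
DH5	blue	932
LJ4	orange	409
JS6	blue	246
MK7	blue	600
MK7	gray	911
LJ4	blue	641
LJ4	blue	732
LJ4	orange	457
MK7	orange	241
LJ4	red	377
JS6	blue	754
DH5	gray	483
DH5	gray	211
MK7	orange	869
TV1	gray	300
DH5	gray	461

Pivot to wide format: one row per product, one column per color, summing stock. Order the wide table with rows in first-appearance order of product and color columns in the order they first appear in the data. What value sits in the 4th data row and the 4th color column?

With rows in first-appearance order of product, row 4 is product=JS6. color columns in first-appearance order: gray, blue, red, orange; column 4 is orange.
Long rows with product=JS6, color=orange: 964 + 865 + 995 = 2824.

2824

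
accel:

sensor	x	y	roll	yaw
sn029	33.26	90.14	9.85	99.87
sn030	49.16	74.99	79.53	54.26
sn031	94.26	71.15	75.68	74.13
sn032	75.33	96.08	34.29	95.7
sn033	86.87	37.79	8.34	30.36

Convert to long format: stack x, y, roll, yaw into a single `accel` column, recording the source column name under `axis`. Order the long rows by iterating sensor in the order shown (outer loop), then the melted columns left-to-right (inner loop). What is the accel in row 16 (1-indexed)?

20 rows total (5 × 4). Row 16: index ⌊(16-1)/4⌋ = 3 into sensor → sn032; (16-1) mod 4 = 3 into the melted columns → yaw.
So row 16 is (sn032, yaw, 95.7); accel = 95.7.

95.7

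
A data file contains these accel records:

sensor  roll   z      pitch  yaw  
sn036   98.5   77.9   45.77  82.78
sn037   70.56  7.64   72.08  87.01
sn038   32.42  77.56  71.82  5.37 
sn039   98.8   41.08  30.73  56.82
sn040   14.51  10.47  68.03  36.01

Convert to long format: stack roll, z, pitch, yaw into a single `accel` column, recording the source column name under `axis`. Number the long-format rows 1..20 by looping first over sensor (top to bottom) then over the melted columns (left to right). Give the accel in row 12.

5.37

20 rows total (5 × 4). Row 12: index ⌊(12-1)/4⌋ = 2 into sensor → sn038; (12-1) mod 4 = 3 into the melted columns → yaw.
So row 12 is (sn038, yaw, 5.37); accel = 5.37.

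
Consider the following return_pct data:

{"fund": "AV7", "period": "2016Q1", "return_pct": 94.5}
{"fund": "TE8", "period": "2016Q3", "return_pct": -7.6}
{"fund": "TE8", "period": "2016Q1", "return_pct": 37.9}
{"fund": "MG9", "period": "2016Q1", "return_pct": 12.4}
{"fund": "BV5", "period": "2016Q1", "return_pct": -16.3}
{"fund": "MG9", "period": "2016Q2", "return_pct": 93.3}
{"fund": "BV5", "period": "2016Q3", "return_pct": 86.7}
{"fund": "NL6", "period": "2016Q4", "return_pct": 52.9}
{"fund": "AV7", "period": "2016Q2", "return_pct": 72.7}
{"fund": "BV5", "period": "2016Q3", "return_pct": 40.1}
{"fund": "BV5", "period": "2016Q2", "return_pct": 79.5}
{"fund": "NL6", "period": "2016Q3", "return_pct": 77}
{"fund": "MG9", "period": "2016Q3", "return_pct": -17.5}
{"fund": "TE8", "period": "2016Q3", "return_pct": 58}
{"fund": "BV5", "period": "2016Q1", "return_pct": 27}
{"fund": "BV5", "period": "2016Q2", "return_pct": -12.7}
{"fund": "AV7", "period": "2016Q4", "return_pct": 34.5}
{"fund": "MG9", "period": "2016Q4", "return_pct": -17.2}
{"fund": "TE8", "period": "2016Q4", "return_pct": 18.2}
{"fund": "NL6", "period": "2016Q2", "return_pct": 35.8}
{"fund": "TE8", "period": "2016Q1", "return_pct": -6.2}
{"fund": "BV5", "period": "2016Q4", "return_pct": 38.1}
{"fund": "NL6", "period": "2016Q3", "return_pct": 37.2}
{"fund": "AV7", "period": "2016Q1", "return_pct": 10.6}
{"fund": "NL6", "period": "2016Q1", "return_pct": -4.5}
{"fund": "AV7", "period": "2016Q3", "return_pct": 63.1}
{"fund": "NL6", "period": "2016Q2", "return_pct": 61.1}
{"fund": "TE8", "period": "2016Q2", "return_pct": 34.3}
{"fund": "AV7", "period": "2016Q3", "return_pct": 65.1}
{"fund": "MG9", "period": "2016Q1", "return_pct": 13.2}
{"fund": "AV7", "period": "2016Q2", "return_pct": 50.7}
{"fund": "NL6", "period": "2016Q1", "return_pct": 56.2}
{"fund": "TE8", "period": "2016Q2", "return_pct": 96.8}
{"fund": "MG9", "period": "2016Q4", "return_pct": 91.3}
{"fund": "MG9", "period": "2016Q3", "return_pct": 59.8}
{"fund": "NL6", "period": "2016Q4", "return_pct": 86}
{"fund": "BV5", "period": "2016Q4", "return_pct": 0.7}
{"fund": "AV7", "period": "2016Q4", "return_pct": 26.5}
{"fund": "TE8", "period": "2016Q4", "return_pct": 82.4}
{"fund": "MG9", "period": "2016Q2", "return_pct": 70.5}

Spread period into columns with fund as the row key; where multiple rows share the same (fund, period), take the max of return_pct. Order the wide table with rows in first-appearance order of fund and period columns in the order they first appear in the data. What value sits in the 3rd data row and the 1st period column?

13.2

With rows in first-appearance order of fund, row 3 is fund=MG9. period columns in first-appearance order: 2016Q1, 2016Q3, 2016Q2, 2016Q4; column 1 is 2016Q1.
Long rows with fund=MG9, period=2016Q1: max(12.4, 13.2) = 13.2.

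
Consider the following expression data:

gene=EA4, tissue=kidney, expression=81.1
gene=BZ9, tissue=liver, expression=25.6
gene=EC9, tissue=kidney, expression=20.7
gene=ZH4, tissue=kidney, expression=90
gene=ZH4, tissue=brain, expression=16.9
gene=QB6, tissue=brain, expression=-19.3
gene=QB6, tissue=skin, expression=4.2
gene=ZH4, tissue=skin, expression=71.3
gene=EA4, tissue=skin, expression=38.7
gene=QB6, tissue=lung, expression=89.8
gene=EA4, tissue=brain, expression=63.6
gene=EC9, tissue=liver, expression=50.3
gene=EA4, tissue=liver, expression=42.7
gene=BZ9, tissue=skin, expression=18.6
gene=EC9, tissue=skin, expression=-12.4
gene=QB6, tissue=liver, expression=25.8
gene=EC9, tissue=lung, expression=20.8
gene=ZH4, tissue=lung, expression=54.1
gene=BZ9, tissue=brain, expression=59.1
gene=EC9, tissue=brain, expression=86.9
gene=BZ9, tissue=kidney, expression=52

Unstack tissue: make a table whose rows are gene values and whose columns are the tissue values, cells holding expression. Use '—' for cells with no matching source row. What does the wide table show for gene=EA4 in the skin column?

38.7

The long row with gene=EA4, tissue=skin has expression=38.7.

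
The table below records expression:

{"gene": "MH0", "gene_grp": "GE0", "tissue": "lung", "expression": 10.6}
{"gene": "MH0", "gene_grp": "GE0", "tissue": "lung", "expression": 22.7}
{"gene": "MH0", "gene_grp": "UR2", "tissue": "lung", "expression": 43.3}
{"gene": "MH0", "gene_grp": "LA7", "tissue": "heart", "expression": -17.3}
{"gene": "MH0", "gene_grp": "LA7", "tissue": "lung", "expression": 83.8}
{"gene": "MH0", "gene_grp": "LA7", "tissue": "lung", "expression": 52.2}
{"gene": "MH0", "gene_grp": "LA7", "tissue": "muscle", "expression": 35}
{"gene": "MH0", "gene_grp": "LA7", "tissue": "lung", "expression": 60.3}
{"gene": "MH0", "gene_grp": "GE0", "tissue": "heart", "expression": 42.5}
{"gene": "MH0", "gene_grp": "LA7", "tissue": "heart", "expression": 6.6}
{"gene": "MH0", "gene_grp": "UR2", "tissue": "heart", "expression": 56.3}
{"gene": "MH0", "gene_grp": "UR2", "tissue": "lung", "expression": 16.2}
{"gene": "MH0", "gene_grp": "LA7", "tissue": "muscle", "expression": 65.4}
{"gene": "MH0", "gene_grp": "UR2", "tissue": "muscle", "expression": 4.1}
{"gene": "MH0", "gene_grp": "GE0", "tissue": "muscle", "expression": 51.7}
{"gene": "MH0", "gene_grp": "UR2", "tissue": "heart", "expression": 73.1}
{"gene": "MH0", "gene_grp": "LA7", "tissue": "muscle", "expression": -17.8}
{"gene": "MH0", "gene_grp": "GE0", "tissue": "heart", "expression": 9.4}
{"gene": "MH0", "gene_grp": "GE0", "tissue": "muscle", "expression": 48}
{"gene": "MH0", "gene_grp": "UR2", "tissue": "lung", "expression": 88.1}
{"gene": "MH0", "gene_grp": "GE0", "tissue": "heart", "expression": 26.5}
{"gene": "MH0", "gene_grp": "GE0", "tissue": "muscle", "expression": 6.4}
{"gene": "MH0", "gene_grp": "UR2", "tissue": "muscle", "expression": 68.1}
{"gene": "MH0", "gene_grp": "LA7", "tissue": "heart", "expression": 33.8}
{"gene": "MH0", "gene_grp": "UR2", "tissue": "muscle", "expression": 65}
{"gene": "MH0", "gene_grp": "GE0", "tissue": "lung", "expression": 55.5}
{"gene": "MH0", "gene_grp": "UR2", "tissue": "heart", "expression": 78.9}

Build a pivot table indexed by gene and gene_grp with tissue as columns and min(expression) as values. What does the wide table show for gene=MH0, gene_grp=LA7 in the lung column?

52.2

Rows with gene=MH0, gene_grp=LA7 and tissue=lung: expression values are 83.8, 52.2, 60.3.
min(83.8, 52.2, 60.3) = 52.2.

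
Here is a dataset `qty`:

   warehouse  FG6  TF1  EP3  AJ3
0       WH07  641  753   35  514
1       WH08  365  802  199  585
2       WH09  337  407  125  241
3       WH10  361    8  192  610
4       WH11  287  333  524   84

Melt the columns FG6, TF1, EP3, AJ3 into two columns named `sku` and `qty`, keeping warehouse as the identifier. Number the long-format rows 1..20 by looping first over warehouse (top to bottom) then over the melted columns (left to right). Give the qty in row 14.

8

20 rows total (5 × 4). Row 14: index ⌊(14-1)/4⌋ = 3 into warehouse → WH10; (14-1) mod 4 = 1 into the melted columns → TF1.
So row 14 is (WH10, TF1, 8); qty = 8.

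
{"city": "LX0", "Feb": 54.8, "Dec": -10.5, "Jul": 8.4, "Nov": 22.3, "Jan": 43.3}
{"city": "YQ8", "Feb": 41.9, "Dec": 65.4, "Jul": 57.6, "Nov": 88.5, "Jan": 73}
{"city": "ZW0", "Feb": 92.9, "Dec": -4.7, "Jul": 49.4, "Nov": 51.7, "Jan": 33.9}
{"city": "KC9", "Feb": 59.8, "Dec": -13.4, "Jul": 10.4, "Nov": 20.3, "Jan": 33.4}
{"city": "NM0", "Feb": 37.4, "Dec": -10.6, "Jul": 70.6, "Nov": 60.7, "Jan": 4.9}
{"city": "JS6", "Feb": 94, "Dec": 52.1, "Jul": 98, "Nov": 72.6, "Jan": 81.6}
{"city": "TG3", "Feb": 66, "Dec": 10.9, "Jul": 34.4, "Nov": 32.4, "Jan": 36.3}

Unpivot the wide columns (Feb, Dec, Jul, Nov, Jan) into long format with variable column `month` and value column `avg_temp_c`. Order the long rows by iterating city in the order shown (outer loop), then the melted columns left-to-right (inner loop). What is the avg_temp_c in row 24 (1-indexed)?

60.7

35 rows total (7 × 5). Row 24: index ⌊(24-1)/5⌋ = 4 into city → NM0; (24-1) mod 5 = 3 into the melted columns → Nov.
So row 24 is (NM0, Nov, 60.7); avg_temp_c = 60.7.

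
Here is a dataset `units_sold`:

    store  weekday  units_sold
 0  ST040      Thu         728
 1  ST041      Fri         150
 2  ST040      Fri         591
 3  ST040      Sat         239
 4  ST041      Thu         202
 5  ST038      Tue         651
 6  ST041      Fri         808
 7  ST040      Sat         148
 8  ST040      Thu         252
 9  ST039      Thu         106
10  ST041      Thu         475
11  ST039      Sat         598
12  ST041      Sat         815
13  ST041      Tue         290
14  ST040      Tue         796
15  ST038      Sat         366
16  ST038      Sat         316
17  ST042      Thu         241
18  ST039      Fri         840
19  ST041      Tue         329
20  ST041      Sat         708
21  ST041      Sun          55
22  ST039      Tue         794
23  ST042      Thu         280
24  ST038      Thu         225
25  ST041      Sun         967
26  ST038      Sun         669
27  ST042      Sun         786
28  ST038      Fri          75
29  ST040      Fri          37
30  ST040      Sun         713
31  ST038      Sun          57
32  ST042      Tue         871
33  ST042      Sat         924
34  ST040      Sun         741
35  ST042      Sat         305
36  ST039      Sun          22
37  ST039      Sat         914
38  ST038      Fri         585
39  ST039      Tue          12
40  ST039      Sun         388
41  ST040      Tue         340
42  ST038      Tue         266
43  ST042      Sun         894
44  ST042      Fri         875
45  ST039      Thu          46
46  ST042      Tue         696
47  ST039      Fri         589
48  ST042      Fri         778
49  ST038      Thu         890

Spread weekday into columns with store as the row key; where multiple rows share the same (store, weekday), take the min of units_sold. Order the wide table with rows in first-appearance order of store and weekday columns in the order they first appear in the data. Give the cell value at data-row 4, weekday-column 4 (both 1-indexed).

With rows in first-appearance order of store, row 4 is store=ST039. weekday columns in first-appearance order: Thu, Fri, Sat, Tue, Sun; column 4 is Tue.
Long rows with store=ST039, weekday=Tue: min(794, 12) = 12.

12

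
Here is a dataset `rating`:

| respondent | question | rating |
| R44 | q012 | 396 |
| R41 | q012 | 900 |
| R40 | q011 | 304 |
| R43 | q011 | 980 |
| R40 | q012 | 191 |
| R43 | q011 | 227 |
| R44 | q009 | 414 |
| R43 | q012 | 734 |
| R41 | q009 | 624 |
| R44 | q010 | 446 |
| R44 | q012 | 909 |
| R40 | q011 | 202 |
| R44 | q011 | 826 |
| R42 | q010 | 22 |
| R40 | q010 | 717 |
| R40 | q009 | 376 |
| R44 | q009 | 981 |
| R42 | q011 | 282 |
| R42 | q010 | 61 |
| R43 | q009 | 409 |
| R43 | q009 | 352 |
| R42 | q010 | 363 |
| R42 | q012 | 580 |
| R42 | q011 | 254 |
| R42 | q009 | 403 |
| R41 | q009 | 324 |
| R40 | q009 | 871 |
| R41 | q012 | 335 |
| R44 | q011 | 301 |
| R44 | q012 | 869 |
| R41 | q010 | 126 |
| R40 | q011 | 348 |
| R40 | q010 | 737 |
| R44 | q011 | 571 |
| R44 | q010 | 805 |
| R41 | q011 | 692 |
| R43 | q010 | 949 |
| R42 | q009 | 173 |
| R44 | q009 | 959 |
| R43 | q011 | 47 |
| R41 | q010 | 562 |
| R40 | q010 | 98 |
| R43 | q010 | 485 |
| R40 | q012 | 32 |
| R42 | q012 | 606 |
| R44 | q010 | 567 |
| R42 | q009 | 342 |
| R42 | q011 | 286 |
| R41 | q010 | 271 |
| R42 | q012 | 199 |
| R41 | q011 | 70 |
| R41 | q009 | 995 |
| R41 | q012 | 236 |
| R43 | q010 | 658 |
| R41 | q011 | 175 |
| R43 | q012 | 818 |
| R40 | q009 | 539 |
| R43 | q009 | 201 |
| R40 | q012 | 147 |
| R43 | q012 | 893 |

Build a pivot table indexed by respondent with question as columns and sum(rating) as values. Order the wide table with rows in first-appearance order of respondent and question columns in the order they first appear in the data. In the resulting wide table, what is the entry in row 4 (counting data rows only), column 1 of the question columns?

2445

With rows in first-appearance order of respondent, row 4 is respondent=R43. question columns in first-appearance order: q012, q011, q009, q010; column 1 is q012.
Long rows with respondent=R43, question=q012: 734 + 818 + 893 = 2445.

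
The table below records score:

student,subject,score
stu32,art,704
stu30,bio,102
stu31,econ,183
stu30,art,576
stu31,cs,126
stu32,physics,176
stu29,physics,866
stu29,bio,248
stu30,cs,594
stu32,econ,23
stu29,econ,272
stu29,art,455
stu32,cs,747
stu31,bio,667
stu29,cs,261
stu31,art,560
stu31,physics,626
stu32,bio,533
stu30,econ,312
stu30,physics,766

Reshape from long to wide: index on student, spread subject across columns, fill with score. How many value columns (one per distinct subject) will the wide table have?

5

5 distinct subject values: physics, art, cs, econ, bio.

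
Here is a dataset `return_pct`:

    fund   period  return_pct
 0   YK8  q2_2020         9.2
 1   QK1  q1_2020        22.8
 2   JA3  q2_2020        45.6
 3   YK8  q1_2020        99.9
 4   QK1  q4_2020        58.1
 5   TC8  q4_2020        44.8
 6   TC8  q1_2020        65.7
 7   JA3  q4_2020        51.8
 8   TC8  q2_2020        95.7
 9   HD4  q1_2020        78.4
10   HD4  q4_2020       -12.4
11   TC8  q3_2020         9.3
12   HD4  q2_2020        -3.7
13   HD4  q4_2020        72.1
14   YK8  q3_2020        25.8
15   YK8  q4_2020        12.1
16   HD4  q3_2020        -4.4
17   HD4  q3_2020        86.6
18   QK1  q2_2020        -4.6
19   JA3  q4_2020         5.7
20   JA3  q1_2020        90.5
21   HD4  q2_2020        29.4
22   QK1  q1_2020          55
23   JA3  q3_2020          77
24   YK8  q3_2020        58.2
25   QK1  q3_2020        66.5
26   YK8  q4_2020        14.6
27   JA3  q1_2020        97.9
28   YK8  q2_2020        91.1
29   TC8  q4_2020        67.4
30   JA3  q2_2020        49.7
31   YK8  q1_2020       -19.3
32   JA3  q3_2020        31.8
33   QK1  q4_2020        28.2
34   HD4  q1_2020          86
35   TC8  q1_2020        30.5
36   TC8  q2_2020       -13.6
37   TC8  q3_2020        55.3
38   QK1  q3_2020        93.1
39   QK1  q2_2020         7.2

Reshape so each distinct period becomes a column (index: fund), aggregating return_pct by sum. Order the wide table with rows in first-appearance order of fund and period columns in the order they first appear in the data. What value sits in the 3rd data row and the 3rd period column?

57.5

With rows in first-appearance order of fund, row 3 is fund=JA3. period columns in first-appearance order: q2_2020, q1_2020, q4_2020, q3_2020; column 3 is q4_2020.
Long rows with fund=JA3, period=q4_2020: 51.8 + 5.7 = 57.5.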